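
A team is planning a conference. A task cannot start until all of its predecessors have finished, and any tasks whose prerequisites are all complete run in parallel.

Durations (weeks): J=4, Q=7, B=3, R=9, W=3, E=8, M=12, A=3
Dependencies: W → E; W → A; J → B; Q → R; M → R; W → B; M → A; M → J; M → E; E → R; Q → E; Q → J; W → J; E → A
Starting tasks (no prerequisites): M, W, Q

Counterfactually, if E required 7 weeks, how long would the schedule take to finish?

Baseline: M→E→R = 12+8+9 = 29 → 29 weeks.
Since E is critical, the -1 change carries straight to that chain (now 28 weeks).
The critical path is still M→E→R; finish is now 28 weeks.

28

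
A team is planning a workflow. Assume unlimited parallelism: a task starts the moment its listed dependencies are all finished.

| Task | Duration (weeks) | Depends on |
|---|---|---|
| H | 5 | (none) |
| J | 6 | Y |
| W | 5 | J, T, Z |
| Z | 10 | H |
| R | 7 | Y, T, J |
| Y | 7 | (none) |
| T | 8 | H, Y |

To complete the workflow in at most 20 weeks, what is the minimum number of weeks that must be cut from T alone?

2

Current finish: 22 weeks; target: 20.
T is on every critical path, so each week cut from T cuts the finish by one (this holds down to a finish of 20).
Need 22 − 20 = 2 weeks off T → T becomes 6 weeks, finish becomes 20.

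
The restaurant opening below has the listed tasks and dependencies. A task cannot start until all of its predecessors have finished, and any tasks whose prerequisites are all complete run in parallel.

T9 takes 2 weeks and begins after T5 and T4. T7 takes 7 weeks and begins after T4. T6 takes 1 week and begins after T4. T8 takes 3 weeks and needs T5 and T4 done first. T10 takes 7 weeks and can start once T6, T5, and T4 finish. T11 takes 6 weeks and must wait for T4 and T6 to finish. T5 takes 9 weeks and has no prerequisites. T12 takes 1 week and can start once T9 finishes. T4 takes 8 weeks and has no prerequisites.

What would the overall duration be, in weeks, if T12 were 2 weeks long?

Baseline: T4→T6→T10 = 8+1+7 = 16 → 16 weeks.
T12 has 4 weeks of float (longest path through it is 12).
No other chain overtakes it, so the finish is 16 weeks.

16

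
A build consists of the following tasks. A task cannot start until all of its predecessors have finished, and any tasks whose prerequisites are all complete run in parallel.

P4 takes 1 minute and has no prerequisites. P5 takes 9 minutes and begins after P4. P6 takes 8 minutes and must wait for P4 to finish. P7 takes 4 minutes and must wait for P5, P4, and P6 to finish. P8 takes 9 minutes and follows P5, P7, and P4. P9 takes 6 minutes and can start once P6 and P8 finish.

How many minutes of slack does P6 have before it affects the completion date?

The longest chain is P4→P5→P7→P8→P9 = 1+9+4+9+6 = 29; overall finish 29 minutes.
Longest path through P6: 28 minutes (earliest finish 9, latest finish 10).
Float = 29 − 28 = 1.

1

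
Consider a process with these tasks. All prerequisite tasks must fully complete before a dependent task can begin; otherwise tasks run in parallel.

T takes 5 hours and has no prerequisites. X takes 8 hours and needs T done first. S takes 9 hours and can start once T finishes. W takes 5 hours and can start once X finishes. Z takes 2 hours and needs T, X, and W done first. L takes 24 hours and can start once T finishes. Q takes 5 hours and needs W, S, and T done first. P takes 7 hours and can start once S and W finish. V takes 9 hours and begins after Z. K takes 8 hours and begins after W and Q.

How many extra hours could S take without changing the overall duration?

The longest chain is T→X→W→Q→K = 5+8+5+5+8 = 31; overall finish 31 hours.
Longest path through S: 27 hours (earliest finish 14, latest finish 18).
Float = 31 − 27 = 4.

4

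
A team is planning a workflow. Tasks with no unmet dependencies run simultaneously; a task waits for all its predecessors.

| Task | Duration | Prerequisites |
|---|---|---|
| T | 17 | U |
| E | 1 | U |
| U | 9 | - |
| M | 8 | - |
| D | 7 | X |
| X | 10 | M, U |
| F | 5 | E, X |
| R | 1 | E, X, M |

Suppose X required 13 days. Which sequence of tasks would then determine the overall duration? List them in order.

The binding path is U→X→D = 9+10+7 = 26; finish at 26 days.
X is on the critical path; changing it to 13 makes that path 29 days.
No other chain overtakes it, so the finish is 29 days.

U, X, D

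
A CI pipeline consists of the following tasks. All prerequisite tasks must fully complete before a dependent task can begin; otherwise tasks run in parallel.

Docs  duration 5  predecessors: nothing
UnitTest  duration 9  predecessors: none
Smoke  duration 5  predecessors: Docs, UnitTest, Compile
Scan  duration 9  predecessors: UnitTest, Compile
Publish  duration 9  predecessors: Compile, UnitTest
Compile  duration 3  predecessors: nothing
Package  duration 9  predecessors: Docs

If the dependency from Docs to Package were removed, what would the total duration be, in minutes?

18

Before: longest chain UnitTest→Scan = 9+9 = 18, finish 18.
Without Docs→Package, Package's earliest start moves from 5 to 0.
New critical path: UnitTest→Scan = 9+9 = 18 ⇒ 18 minutes.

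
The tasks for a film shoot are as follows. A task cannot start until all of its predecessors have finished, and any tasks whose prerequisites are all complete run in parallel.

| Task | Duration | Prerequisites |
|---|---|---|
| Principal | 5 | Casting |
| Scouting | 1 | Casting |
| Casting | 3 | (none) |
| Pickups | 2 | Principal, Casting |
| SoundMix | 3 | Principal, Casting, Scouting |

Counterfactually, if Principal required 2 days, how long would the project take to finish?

Actual critical path: Casting→Principal→SoundMix = 3+5+3 = 11 ⇒ 11 days.
Principal lies on that path, so at 2 days the path becomes 8 days.
The critical path is still Casting→Principal→SoundMix; finish is now 8 days.

8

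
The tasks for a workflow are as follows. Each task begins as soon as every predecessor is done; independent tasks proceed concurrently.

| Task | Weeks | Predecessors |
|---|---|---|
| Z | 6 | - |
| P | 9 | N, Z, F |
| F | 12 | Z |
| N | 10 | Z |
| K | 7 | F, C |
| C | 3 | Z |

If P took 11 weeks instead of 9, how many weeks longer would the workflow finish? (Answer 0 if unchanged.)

2

As given, the longest chain is Z→F→P = 6+12+9 = 27, so the finish is 27 weeks.
P is on the critical path; changing it to 11 makes that path 29 weeks.
That remains the longest chain; total 29 weeks.
Change in finish: 29 − 27 = +2 weeks.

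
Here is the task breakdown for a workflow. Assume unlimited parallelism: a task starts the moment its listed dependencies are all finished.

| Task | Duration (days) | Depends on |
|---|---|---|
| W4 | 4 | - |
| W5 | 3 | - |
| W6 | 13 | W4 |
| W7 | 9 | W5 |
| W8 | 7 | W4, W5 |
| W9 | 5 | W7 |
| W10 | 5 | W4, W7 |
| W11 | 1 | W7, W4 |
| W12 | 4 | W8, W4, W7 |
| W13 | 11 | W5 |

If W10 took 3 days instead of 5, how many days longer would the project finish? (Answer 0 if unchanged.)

0

Actual critical path: W5→W7→W10 = 3+9+5 = 17 ⇒ 17 days.
Since W10 is critical, the -2 change carries straight to that chain (now 15 days).
The binding chain switches to W4→W6 = 4+13 = 17; finish 17 days.
Change in finish: 17 − 17 = +0 days.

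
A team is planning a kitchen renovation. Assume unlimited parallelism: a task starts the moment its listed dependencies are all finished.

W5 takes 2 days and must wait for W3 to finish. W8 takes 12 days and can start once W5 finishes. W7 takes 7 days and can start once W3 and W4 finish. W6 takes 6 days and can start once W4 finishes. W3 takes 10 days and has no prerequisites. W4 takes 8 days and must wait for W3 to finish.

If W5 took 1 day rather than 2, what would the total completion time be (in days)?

Actual critical path: W3→W4→W7 = 10+8+7 = 25 ⇒ 25 days.
W5 is off the critical path — its longest chain is 24 days, giving 1 of slack.
The critical path is still W3→W4→W7; finish is now 25 days.

25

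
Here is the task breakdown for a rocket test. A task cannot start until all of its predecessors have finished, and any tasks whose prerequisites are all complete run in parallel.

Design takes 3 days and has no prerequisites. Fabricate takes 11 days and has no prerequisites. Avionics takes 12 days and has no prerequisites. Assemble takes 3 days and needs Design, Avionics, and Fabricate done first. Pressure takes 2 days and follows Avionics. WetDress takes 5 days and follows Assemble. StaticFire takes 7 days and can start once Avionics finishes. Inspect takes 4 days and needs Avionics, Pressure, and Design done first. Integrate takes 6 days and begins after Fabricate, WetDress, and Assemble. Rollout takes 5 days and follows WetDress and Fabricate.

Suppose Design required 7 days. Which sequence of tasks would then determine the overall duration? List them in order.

Baseline: Avionics→Assemble→WetDress→Integrate = 12+3+5+6 = 26 → 26 days.
The longest path through Design is only 17 days, so Design has float 9.
The critical path is still Avionics→Assemble→WetDress→Integrate; finish is now 26 days.

Avionics, Assemble, WetDress, Integrate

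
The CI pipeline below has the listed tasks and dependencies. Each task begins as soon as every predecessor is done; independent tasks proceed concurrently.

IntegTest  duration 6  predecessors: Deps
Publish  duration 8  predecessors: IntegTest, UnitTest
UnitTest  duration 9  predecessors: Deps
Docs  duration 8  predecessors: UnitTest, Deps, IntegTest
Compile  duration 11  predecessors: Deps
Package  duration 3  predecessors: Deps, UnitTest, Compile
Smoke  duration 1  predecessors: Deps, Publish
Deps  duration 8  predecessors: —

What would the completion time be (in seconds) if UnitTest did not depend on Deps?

Original critical path: Deps→UnitTest→Publish→Smoke = 8+9+8+1 = 26 ⇒ 26 seconds.
Without Deps→UnitTest, UnitTest's earliest start moves from 8 to 0.
New critical path: Deps→IntegTest→Publish→Smoke = 8+6+8+1 = 23 ⇒ 23 seconds.

23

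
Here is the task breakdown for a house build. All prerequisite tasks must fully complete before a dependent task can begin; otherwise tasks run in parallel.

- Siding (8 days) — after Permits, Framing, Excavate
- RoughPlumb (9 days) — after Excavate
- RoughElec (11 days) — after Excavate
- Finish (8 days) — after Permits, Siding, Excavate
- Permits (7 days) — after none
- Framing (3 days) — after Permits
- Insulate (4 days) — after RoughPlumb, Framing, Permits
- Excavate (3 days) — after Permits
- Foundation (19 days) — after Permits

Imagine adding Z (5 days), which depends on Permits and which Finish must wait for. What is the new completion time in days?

26

Originally the house build takes 26 days.
With Z inserted, Finish now waits for max(Permits, Siding, Excavate, Z).
New critical path: Permits→Excavate→Siding→Finish = 7+3+8+8 = 26 ⇒ 26 days.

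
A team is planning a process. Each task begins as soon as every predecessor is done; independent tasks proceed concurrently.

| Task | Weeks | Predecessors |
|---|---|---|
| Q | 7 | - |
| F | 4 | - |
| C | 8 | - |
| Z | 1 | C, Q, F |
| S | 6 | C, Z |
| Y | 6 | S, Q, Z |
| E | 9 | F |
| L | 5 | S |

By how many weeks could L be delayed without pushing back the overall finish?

1

The longest chain is C→Z→S→Y = 8+1+6+6 = 21; overall finish 21 weeks.
L finishes as early as 20 and must finish by 21.
Slack of L = 16 − 15 = 1 week.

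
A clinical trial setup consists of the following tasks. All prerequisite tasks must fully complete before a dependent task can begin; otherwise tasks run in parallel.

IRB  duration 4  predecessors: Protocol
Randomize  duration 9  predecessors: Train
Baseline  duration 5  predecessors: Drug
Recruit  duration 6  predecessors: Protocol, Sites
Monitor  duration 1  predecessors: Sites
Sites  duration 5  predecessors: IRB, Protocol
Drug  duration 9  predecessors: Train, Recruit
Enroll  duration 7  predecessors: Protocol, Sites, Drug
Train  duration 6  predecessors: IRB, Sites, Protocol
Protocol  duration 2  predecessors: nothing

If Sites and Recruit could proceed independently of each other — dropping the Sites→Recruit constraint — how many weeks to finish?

33

With the dependency in place, Protocol→IRB→Sites→Recruit→Drug→Enroll = 2+4+5+6+9+7 = 33 sets the finish at 33 weeks.
Without Sites→Recruit, Recruit's earliest start moves from 11 to 2.
After: Protocol→IRB→Sites→Train→Drug→Enroll = 2+4+5+6+9+7 = 33 → 33 weeks.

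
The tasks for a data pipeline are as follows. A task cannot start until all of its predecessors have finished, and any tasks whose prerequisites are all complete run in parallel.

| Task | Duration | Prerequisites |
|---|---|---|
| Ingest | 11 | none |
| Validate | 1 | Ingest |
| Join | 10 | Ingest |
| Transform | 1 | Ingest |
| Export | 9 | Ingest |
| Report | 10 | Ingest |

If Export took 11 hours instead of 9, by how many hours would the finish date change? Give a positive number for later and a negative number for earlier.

As given, the longest chain is Ingest→Join = 11+10 = 21, so the finish is 21 hours.
Export has 1 hour of float (longest path through it is 20).
The binding chain switches to Ingest→Export = 11+11 = 22; finish 22 hours.
Change in finish: 22 − 21 = +1 hours.

1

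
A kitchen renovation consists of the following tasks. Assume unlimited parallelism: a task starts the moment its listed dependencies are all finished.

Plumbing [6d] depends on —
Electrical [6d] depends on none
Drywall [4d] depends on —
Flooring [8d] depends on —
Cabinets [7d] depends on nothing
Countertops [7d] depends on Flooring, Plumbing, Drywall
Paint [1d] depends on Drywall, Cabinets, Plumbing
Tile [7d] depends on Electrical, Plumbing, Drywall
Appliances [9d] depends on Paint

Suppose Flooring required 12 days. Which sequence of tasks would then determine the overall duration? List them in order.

Baseline: Cabinets→Paint→Appliances = 7+1+9 = 17 → 17 days.
The longest path through Flooring is only 15 days, so Flooring has float 2.
Now Flooring→Countertops = 12+7 = 19 is longest, so the finish becomes 19 days.

Flooring, Countertops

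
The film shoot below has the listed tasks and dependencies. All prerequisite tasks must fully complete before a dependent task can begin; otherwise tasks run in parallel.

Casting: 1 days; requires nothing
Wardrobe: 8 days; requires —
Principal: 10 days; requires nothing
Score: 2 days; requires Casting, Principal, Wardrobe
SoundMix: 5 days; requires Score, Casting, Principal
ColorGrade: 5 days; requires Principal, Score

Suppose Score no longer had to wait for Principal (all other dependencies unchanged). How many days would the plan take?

15

With the dependency in place, Principal→Score→SoundMix = 10+2+5 = 17 sets the finish at 17 days.
Without Principal→Score, Score's earliest start moves from 10 to 8.
After: Wardrobe→Score→SoundMix = 8+2+5 = 15 → 15 days.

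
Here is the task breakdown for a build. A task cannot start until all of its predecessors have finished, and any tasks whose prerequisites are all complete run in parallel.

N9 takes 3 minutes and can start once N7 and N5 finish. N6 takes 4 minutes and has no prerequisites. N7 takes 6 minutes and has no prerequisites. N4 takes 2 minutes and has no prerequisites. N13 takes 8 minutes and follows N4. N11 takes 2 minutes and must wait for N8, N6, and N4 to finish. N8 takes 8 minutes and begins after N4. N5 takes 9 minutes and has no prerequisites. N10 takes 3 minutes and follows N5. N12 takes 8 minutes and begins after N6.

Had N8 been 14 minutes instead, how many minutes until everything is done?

18

Baseline: N4→N8→N11 = 2+8+2 = 12 → 12 minutes.
N8 lies on that path, so at 14 minutes the path becomes 18 minutes.
That remains the longest chain; total 18 minutes.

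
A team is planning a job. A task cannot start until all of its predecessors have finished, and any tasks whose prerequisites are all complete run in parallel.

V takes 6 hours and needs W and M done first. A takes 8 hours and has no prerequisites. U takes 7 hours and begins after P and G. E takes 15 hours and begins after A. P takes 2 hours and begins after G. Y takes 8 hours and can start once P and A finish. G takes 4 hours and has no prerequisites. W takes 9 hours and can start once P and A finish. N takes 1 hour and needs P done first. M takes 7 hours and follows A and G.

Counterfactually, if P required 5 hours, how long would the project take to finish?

Baseline: A→W→V = 8+9+6 = 23 → 23 hours.
P is off the critical path — its longest chain is 21 hours, giving 2 of slack.
New critical path: G→P→W→V = 4+5+9+6 = 24 ⇒ 24 hours.

24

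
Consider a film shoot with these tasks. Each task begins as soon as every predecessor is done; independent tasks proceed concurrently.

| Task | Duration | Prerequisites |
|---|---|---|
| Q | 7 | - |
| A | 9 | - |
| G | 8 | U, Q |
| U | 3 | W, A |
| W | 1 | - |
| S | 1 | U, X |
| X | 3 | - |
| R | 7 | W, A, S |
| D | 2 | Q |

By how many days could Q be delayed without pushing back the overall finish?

5

A→U→S→R = 9+3+1+7 = 20 sets the makespan at 20 days.
Longest path through Q: 15 days (earliest finish 7, latest finish 12).
Float = 20 − 15 = 5.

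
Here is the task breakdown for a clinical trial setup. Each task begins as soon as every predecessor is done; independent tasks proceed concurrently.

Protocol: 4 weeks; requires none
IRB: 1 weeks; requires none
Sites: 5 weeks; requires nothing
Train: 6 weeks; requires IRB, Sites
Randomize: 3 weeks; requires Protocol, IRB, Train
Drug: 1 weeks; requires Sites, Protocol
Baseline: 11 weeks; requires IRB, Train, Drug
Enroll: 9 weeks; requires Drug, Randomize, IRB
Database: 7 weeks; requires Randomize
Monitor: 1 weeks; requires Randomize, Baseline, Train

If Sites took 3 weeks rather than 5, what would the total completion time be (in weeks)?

Critical path before the change: Sites→Train→Randomize→Enroll = 5+6+3+9 = 23 giving 23 weeks.
Sites lies on that path, so at 3 weeks the path becomes 21 weeks.
The critical path is still Sites→Train→Randomize→Enroll; finish is now 21 weeks.

21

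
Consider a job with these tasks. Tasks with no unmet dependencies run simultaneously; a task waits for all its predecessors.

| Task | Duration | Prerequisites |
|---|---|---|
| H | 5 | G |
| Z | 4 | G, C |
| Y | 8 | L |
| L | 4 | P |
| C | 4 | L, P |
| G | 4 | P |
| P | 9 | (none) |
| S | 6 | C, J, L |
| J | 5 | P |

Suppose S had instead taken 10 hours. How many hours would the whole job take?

27

Baseline: P→L→C→S = 9+4+4+6 = 23 → 23 hours.
Since S is critical, the +4 change carries straight to that chain (now 27 hours).
That remains the longest chain; total 27 hours.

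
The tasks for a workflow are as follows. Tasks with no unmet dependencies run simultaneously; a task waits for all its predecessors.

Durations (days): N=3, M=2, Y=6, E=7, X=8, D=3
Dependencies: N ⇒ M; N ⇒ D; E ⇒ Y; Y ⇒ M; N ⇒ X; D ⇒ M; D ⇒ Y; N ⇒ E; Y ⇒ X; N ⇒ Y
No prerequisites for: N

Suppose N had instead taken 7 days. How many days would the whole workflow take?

As given, the longest chain is N→E→Y→X = 3+7+6+8 = 24, so the finish is 24 days.
N is on the critical path; changing it to 7 makes that path 28 days.
That remains the longest chain; total 28 days.

28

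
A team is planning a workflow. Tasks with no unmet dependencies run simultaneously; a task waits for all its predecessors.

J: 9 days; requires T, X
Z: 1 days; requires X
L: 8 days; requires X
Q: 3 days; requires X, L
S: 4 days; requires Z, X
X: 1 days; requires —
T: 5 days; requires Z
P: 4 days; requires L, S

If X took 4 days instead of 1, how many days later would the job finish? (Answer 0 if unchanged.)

The binding path is X→Z→T→J = 1+1+5+9 = 16; finish at 16 days.
X is on the critical path; changing it to 4 makes that path 19 days.
That remains the longest chain; total 19 days.
Change in finish: 19 − 16 = +3 days.

3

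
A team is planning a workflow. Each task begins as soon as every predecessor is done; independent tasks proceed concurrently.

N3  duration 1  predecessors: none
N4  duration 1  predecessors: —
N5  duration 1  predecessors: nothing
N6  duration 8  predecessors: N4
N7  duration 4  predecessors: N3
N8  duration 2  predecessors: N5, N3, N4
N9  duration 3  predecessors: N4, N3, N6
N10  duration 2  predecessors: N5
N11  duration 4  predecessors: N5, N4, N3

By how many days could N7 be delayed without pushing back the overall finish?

7

The longest chain is N4→N6→N9 = 1+8+3 = 12; overall finish 12 days.
Longest path through N7: 5 days (earliest finish 5, latest finish 12).
Slack of N7 = 8 − 1 = 7 days.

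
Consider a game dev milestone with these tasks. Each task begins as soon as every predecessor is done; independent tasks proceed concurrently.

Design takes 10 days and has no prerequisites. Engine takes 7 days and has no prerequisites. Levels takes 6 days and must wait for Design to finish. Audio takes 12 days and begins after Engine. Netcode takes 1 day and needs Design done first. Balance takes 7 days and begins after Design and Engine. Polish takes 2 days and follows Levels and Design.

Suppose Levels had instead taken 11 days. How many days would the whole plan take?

23

Actual critical path: Engine→Audio = 7+12 = 19 ⇒ 19 days.
The longest path through Levels is only 18 days, so Levels has float 1.
New critical path: Design→Levels→Polish = 10+11+2 = 23 ⇒ 23 days.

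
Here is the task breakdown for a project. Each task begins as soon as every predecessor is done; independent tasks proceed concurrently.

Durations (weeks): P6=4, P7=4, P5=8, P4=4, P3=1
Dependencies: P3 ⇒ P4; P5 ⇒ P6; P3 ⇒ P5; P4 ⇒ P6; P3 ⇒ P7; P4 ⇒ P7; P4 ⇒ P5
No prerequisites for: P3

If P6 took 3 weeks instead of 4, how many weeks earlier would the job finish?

The binding path is P3→P4→P5→P6 = 1+4+8+4 = 17; finish at 17 weeks.
P6 is on the critical path; changing it to 3 makes that path 16 weeks.
The critical path is still P3→P4→P5→P6; finish is now 16 weeks.
Change in finish: 16 − 17 = -1 weeks.

1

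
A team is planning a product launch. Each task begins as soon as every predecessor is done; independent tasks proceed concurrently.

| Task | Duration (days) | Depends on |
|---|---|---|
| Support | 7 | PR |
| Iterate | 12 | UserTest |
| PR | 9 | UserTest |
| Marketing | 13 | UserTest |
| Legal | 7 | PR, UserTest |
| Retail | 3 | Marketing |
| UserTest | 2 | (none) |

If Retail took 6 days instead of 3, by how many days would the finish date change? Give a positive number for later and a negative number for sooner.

3

Actual critical path: UserTest→Marketing→Retail = 2+13+3 = 18 ⇒ 18 days.
Retail lies on that path, so at 6 days the path becomes 21 days.
The critical path is still UserTest→Marketing→Retail; finish is now 21 days.
Change in finish: 21 − 18 = +3 days.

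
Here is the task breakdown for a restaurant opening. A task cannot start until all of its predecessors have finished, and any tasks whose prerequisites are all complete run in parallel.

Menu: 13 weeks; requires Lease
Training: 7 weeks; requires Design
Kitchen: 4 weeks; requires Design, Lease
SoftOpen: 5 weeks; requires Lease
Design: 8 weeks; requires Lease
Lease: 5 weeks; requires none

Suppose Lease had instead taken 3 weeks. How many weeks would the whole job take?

As given, the longest chain is Lease→Design→Training = 5+8+7 = 20, so the finish is 20 weeks.
Since Lease is critical, the -2 change carries straight to that chain (now 18 weeks).
That remains the longest chain; total 18 weeks.

18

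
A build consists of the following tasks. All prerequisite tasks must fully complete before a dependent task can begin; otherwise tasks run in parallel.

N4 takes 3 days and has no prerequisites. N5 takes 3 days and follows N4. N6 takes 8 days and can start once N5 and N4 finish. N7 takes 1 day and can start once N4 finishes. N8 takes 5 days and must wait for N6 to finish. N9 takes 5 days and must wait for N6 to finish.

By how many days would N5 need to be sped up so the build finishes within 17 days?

Current finish: 19 days; target: 17.
N5 is on every critical path, so each day cut from N5 cuts the finish by one (this holds down to a finish of 17).
Need 19 − 17 = 2 days off N5 → N5 becomes 1 day, finish becomes 17.

2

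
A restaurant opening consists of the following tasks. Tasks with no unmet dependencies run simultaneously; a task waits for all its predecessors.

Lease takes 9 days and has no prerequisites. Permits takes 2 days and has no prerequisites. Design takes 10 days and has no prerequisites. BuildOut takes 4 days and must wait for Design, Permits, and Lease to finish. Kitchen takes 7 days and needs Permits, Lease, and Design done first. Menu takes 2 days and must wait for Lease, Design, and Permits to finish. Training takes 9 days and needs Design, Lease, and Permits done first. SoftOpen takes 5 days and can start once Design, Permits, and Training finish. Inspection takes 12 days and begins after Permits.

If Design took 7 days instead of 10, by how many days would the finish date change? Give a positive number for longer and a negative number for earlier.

Baseline: Design→Training→SoftOpen = 10+9+5 = 24 → 24 days.
Design lies on that path, so at 7 days the path becomes 21 days.
Now Lease→Training→SoftOpen = 9+9+5 = 23 is longest, so the finish becomes 23 days.
Change in finish: 23 − 24 = -1 days.

-1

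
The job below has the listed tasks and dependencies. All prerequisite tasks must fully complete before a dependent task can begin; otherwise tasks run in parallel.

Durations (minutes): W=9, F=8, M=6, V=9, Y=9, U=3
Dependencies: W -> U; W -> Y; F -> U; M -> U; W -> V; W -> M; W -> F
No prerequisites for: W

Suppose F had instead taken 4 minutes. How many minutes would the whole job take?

The binding path is W→F→U = 9+8+3 = 20; finish at 20 minutes.
F lies on that path, so at 4 minutes the path becomes 16 minutes.
New critical path: W→M→U = 9+6+3 = 18 ⇒ 18 minutes.

18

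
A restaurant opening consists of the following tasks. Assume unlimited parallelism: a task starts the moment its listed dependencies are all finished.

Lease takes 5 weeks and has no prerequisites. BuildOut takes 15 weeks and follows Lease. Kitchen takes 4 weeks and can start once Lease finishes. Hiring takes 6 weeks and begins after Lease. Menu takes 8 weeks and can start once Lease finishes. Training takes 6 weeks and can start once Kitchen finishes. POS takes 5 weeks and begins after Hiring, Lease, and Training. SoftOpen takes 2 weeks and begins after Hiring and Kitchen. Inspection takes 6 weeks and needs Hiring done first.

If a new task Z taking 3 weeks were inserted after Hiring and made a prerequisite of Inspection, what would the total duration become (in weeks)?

Originally the schedule takes 20 weeks.
With Z inserted, Inspection now waits for max(Hiring, Z).
New critical path: Lease→BuildOut = 5+15 = 20 ⇒ 20 weeks.

20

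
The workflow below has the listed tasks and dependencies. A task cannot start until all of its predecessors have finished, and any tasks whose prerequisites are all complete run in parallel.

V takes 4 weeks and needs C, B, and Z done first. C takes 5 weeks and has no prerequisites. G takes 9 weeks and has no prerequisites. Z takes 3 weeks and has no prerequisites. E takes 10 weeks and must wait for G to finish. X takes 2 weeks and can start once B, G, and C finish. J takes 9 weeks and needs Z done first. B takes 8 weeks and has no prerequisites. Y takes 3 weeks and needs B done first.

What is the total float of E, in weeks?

The longest chain is G→E = 9+10 = 19; overall finish 19 weeks.
Longest path through E: 19 weeks (earliest finish 19, latest finish 19).
Float = 19 − 19 = 0.

0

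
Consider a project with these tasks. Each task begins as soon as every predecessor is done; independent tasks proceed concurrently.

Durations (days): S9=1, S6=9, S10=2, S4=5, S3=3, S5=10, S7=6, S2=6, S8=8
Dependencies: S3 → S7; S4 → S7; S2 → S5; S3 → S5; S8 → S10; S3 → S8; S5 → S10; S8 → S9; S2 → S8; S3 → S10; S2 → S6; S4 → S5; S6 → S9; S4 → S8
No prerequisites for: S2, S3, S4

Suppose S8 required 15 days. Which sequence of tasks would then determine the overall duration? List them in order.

Baseline: S2→S5→S10 = 6+10+2 = 18 → 18 days.
S8 is off the critical path — its longest chain is 16 days, giving 2 of slack.
New critical path: S2→S8→S10 = 6+15+2 = 23 ⇒ 23 days.

S2, S8, S10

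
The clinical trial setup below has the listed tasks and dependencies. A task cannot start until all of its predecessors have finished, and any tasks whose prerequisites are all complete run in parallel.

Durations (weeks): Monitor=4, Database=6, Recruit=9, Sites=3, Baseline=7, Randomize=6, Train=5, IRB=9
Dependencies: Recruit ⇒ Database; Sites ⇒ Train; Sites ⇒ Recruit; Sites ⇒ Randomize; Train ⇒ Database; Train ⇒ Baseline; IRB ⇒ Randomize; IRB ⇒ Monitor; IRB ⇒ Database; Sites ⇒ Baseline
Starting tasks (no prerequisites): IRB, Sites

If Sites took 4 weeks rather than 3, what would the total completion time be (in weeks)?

19

Actual critical path: Sites→Recruit→Database = 3+9+6 = 18 ⇒ 18 weeks.
Sites is on the critical path; changing it to 4 makes that path 19 weeks.
No other chain overtakes it, so the finish is 19 weeks.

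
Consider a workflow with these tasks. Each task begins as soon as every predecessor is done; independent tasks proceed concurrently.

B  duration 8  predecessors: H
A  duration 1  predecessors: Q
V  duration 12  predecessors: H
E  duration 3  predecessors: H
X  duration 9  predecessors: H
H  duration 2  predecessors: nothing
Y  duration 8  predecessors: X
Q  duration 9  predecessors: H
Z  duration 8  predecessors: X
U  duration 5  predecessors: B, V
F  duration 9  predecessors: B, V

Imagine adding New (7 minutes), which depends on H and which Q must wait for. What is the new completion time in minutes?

23

Originally the plan takes 23 minutes.
With New inserted, Q now waits for max(H, New).
New critical path: H→V→F = 2+12+9 = 23 ⇒ 23 minutes.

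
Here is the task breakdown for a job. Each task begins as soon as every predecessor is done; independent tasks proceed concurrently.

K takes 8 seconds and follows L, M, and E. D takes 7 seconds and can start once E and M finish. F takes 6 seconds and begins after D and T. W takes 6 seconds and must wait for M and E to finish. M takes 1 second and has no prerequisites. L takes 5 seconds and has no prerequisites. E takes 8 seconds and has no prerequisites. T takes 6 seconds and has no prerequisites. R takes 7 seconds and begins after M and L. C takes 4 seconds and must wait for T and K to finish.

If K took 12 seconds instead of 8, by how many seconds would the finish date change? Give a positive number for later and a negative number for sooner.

3

Baseline: E→D→F = 8+7+6 = 21 → 21 seconds.
K has 1 second of float (longest path through it is 20).
Now E→K→C = 8+12+4 = 24 is longest, so the finish becomes 24 seconds.
Change in finish: 24 − 21 = +3 seconds.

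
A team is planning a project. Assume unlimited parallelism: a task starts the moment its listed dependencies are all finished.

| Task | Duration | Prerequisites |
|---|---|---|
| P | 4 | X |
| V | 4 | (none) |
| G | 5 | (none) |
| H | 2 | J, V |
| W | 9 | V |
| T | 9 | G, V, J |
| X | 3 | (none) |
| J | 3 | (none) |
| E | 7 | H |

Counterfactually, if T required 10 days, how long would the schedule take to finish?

Baseline: G→T = 5+9 = 14 → 14 days.
T is on the critical path; changing it to 10 makes that path 15 days.
The critical path is still G→T; finish is now 15 days.

15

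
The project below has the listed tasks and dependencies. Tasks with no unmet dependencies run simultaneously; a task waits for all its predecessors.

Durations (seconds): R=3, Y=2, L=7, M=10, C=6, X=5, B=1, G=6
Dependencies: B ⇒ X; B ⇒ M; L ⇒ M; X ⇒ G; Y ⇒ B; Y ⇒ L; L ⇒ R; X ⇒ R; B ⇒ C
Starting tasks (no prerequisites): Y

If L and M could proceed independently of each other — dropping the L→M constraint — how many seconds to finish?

With the dependency in place, Y→L→M = 2+7+10 = 19 sets the finish at 19 seconds.
Without L→M, M's earliest start moves from 9 to 3.
The longest chain is now Y→B→X→G = 2+1+5+6 = 14, so the job takes 14 seconds.

14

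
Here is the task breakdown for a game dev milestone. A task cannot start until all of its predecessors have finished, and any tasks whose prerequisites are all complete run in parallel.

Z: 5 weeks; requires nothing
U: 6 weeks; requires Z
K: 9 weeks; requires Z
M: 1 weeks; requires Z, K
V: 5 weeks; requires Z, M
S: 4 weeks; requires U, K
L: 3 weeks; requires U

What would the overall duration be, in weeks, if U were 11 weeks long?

Critical path before the change: Z→K→M→V = 5+9+1+5 = 20 giving 20 weeks.
U is off the critical path — its longest chain is 15 weeks, giving 5 of slack.
The binding chain switches to Z→U→S = 5+11+4 = 20; finish 20 weeks.

20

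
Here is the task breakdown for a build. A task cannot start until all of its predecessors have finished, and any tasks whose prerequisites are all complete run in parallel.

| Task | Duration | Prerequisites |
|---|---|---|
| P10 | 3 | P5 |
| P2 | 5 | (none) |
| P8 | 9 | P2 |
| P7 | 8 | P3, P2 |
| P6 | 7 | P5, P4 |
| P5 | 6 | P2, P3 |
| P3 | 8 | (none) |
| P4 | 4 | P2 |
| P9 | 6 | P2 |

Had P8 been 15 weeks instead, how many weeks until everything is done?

Baseline: P3→P5→P6 = 8+6+7 = 21 → 21 weeks.
The longest path through P8 is only 14 weeks, so P8 has float 7.
That remains the longest chain; total 21 weeks.

21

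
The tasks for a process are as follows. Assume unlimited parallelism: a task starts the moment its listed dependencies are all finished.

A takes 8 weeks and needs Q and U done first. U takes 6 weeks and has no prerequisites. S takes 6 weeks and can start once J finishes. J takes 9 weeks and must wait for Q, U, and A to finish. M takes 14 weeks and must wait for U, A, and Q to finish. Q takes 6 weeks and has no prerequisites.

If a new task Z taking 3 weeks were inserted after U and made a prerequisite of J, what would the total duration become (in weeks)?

Originally the plan takes 29 weeks.
With Z inserted, J now waits for max(Q, U, A, Z).
New critical path: U→A→J→S = 6+8+9+6 = 29 ⇒ 29 weeks.

29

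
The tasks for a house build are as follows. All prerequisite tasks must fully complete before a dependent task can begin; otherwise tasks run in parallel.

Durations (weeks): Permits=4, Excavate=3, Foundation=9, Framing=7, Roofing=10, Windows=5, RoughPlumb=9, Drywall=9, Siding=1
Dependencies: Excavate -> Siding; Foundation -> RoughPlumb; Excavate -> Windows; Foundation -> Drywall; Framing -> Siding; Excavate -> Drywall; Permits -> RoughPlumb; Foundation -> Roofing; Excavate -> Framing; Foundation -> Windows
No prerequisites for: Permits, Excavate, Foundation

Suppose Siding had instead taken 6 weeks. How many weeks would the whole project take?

As given, the longest chain is Foundation→Roofing = 9+10 = 19, so the finish is 19 weeks.
Siding is off the critical path — its longest chain is 11 weeks, giving 8 of slack.
That remains the longest chain; total 19 weeks.

19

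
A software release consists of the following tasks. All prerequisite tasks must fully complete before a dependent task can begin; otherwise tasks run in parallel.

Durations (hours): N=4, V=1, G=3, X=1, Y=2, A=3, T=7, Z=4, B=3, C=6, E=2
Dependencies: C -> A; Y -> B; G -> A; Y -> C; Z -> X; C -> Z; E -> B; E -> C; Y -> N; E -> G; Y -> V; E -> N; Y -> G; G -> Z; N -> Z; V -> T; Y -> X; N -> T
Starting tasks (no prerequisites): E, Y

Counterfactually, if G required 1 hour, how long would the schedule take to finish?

Critical path before the change: E→C→Z→X = 2+6+4+1 = 13 giving 13 hours.
G is off the critical path — its longest chain is 10 hours, giving 3 of slack.
That remains the longest chain; total 13 hours.

13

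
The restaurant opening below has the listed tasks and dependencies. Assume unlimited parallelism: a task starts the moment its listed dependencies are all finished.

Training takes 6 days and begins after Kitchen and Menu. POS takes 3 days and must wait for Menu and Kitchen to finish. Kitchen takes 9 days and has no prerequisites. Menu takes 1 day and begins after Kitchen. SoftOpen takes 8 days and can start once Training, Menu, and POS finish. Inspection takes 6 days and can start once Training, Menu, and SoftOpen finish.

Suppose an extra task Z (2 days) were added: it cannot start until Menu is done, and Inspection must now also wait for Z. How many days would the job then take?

30

Originally the job takes 30 days.
With Z inserted, Inspection now waits for max(Training, Menu, SoftOpen, Z).
New critical path: Kitchen→Menu→Training→SoftOpen→Inspection = 9+1+6+8+6 = 30 ⇒ 30 days.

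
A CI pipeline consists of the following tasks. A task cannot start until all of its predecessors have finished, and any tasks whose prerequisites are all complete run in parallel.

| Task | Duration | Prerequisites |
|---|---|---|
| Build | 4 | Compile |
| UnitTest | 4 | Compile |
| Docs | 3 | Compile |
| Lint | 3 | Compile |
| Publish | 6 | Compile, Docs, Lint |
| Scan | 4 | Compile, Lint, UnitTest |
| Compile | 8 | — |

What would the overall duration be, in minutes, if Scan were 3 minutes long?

The binding path is Compile→Lint→Publish = 8+3+6 = 17; finish at 17 minutes.
Scan is off the critical path — its longest chain is 16 minutes, giving 1 of slack.
The critical path is still Compile→Lint→Publish; finish is now 17 minutes.

17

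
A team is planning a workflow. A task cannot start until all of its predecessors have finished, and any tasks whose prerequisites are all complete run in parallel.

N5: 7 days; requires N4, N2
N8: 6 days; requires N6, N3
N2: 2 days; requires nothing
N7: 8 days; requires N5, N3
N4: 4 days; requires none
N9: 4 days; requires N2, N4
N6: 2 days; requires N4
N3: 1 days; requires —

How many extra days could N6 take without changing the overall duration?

7

N4→N5→N7 = 4+7+8 = 19 sets the makespan at 19 days.
Longest path through N6: 12 days (earliest finish 6, latest finish 13).
Float = 19 − 12 = 7.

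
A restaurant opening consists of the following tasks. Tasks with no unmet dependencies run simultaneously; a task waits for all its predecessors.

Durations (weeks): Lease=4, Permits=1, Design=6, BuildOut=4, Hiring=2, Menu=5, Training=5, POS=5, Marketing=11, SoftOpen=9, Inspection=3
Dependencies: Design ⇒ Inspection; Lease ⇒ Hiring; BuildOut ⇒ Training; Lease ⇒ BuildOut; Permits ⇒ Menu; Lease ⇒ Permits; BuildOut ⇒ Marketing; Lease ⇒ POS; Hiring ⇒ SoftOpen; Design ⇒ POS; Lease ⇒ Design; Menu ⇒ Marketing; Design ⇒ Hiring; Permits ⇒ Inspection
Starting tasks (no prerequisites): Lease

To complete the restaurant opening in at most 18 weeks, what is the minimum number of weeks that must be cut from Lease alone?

Current finish: 21 weeks; target: 18.
Lease is on every critical path, so each week cut from Lease cuts the finish by one (this holds down to a finish of 18).
Need 21 − 18 = 3 weeks off Lease → Lease becomes 1 week, finish becomes 18.

3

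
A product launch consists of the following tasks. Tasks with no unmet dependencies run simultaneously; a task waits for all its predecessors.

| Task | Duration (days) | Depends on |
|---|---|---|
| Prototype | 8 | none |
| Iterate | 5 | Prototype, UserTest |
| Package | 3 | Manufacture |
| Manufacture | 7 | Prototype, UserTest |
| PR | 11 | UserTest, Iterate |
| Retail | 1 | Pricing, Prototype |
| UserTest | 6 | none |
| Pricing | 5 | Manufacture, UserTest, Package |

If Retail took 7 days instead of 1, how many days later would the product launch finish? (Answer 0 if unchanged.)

The binding path is Prototype→Manufacture→Package→Pricing→Retail = 8+7+3+5+1 = 24; finish at 24 days.
Retail is on the critical path; changing it to 7 makes that path 30 days.
No other chain overtakes it, so the finish is 30 days.
Change in finish: 30 − 24 = +6 days.

6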